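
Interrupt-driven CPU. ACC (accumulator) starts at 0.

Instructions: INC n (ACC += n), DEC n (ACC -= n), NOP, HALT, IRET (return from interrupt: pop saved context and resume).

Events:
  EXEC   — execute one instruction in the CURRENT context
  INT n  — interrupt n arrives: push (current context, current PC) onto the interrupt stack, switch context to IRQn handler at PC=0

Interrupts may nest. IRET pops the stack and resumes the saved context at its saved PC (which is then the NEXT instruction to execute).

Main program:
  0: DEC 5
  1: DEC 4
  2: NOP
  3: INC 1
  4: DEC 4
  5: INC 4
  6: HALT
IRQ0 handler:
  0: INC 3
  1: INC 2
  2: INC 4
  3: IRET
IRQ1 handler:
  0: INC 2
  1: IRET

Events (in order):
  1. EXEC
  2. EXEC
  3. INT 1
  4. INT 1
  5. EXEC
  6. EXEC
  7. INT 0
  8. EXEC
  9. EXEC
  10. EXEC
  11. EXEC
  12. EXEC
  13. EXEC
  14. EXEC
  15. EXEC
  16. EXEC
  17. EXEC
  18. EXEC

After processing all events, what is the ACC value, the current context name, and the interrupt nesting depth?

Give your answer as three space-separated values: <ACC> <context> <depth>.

Answer: 5 MAIN 0

Derivation:
Event 1 (EXEC): [MAIN] PC=0: DEC 5 -> ACC=-5
Event 2 (EXEC): [MAIN] PC=1: DEC 4 -> ACC=-9
Event 3 (INT 1): INT 1 arrives: push (MAIN, PC=2), enter IRQ1 at PC=0 (depth now 1)
Event 4 (INT 1): INT 1 arrives: push (IRQ1, PC=0), enter IRQ1 at PC=0 (depth now 2)
Event 5 (EXEC): [IRQ1] PC=0: INC 2 -> ACC=-7
Event 6 (EXEC): [IRQ1] PC=1: IRET -> resume IRQ1 at PC=0 (depth now 1)
Event 7 (INT 0): INT 0 arrives: push (IRQ1, PC=0), enter IRQ0 at PC=0 (depth now 2)
Event 8 (EXEC): [IRQ0] PC=0: INC 3 -> ACC=-4
Event 9 (EXEC): [IRQ0] PC=1: INC 2 -> ACC=-2
Event 10 (EXEC): [IRQ0] PC=2: INC 4 -> ACC=2
Event 11 (EXEC): [IRQ0] PC=3: IRET -> resume IRQ1 at PC=0 (depth now 1)
Event 12 (EXEC): [IRQ1] PC=0: INC 2 -> ACC=4
Event 13 (EXEC): [IRQ1] PC=1: IRET -> resume MAIN at PC=2 (depth now 0)
Event 14 (EXEC): [MAIN] PC=2: NOP
Event 15 (EXEC): [MAIN] PC=3: INC 1 -> ACC=5
Event 16 (EXEC): [MAIN] PC=4: DEC 4 -> ACC=1
Event 17 (EXEC): [MAIN] PC=5: INC 4 -> ACC=5
Event 18 (EXEC): [MAIN] PC=6: HALT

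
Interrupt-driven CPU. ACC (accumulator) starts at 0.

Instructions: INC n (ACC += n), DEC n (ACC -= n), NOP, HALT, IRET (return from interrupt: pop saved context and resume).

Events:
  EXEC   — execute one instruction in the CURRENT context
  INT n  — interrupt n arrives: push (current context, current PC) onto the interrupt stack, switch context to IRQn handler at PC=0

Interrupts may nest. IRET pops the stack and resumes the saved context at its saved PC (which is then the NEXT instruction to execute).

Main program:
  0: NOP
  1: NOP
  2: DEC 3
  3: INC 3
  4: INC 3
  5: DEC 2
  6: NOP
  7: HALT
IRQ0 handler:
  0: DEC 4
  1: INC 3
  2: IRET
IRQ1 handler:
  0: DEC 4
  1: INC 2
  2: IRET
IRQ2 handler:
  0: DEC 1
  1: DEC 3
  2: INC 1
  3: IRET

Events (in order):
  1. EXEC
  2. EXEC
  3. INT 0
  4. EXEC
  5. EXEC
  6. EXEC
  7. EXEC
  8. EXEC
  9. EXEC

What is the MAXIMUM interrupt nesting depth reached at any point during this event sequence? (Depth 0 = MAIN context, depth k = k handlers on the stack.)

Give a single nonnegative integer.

Event 1 (EXEC): [MAIN] PC=0: NOP [depth=0]
Event 2 (EXEC): [MAIN] PC=1: NOP [depth=0]
Event 3 (INT 0): INT 0 arrives: push (MAIN, PC=2), enter IRQ0 at PC=0 (depth now 1) [depth=1]
Event 4 (EXEC): [IRQ0] PC=0: DEC 4 -> ACC=-4 [depth=1]
Event 5 (EXEC): [IRQ0] PC=1: INC 3 -> ACC=-1 [depth=1]
Event 6 (EXEC): [IRQ0] PC=2: IRET -> resume MAIN at PC=2 (depth now 0) [depth=0]
Event 7 (EXEC): [MAIN] PC=2: DEC 3 -> ACC=-4 [depth=0]
Event 8 (EXEC): [MAIN] PC=3: INC 3 -> ACC=-1 [depth=0]
Event 9 (EXEC): [MAIN] PC=4: INC 3 -> ACC=2 [depth=0]
Max depth observed: 1

Answer: 1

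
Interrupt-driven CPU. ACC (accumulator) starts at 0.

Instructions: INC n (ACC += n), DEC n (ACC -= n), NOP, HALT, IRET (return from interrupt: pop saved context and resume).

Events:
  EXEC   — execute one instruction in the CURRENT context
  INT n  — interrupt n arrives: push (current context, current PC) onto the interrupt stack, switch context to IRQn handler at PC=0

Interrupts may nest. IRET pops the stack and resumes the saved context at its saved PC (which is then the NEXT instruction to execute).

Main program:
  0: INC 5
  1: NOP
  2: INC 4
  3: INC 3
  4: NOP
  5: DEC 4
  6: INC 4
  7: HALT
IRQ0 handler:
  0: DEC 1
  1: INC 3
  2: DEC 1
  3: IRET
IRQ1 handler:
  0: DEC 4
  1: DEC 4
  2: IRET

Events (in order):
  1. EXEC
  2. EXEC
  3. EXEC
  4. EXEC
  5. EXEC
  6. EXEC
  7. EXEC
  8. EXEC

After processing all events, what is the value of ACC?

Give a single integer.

Answer: 12

Derivation:
Event 1 (EXEC): [MAIN] PC=0: INC 5 -> ACC=5
Event 2 (EXEC): [MAIN] PC=1: NOP
Event 3 (EXEC): [MAIN] PC=2: INC 4 -> ACC=9
Event 4 (EXEC): [MAIN] PC=3: INC 3 -> ACC=12
Event 5 (EXEC): [MAIN] PC=4: NOP
Event 6 (EXEC): [MAIN] PC=5: DEC 4 -> ACC=8
Event 7 (EXEC): [MAIN] PC=6: INC 4 -> ACC=12
Event 8 (EXEC): [MAIN] PC=7: HALT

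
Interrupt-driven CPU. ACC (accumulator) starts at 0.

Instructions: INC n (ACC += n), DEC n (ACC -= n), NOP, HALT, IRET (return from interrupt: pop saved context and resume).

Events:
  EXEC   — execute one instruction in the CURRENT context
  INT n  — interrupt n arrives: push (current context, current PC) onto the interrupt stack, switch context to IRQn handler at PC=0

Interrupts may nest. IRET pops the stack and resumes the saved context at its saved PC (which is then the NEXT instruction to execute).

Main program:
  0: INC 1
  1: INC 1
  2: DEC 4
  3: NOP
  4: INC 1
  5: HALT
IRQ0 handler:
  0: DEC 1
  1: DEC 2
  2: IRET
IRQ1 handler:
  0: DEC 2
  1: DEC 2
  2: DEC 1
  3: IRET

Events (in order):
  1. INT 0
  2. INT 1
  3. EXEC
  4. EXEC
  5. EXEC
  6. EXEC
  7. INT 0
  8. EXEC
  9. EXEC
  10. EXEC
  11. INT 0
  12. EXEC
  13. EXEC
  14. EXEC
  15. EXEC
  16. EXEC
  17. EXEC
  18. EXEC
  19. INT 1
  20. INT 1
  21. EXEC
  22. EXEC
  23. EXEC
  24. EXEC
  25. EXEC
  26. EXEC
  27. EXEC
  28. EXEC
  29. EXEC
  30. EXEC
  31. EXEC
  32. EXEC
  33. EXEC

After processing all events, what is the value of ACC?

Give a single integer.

Answer: -25

Derivation:
Event 1 (INT 0): INT 0 arrives: push (MAIN, PC=0), enter IRQ0 at PC=0 (depth now 1)
Event 2 (INT 1): INT 1 arrives: push (IRQ0, PC=0), enter IRQ1 at PC=0 (depth now 2)
Event 3 (EXEC): [IRQ1] PC=0: DEC 2 -> ACC=-2
Event 4 (EXEC): [IRQ1] PC=1: DEC 2 -> ACC=-4
Event 5 (EXEC): [IRQ1] PC=2: DEC 1 -> ACC=-5
Event 6 (EXEC): [IRQ1] PC=3: IRET -> resume IRQ0 at PC=0 (depth now 1)
Event 7 (INT 0): INT 0 arrives: push (IRQ0, PC=0), enter IRQ0 at PC=0 (depth now 2)
Event 8 (EXEC): [IRQ0] PC=0: DEC 1 -> ACC=-6
Event 9 (EXEC): [IRQ0] PC=1: DEC 2 -> ACC=-8
Event 10 (EXEC): [IRQ0] PC=2: IRET -> resume IRQ0 at PC=0 (depth now 1)
Event 11 (INT 0): INT 0 arrives: push (IRQ0, PC=0), enter IRQ0 at PC=0 (depth now 2)
Event 12 (EXEC): [IRQ0] PC=0: DEC 1 -> ACC=-9
Event 13 (EXEC): [IRQ0] PC=1: DEC 2 -> ACC=-11
Event 14 (EXEC): [IRQ0] PC=2: IRET -> resume IRQ0 at PC=0 (depth now 1)
Event 15 (EXEC): [IRQ0] PC=0: DEC 1 -> ACC=-12
Event 16 (EXEC): [IRQ0] PC=1: DEC 2 -> ACC=-14
Event 17 (EXEC): [IRQ0] PC=2: IRET -> resume MAIN at PC=0 (depth now 0)
Event 18 (EXEC): [MAIN] PC=0: INC 1 -> ACC=-13
Event 19 (INT 1): INT 1 arrives: push (MAIN, PC=1), enter IRQ1 at PC=0 (depth now 1)
Event 20 (INT 1): INT 1 arrives: push (IRQ1, PC=0), enter IRQ1 at PC=0 (depth now 2)
Event 21 (EXEC): [IRQ1] PC=0: DEC 2 -> ACC=-15
Event 22 (EXEC): [IRQ1] PC=1: DEC 2 -> ACC=-17
Event 23 (EXEC): [IRQ1] PC=2: DEC 1 -> ACC=-18
Event 24 (EXEC): [IRQ1] PC=3: IRET -> resume IRQ1 at PC=0 (depth now 1)
Event 25 (EXEC): [IRQ1] PC=0: DEC 2 -> ACC=-20
Event 26 (EXEC): [IRQ1] PC=1: DEC 2 -> ACC=-22
Event 27 (EXEC): [IRQ1] PC=2: DEC 1 -> ACC=-23
Event 28 (EXEC): [IRQ1] PC=3: IRET -> resume MAIN at PC=1 (depth now 0)
Event 29 (EXEC): [MAIN] PC=1: INC 1 -> ACC=-22
Event 30 (EXEC): [MAIN] PC=2: DEC 4 -> ACC=-26
Event 31 (EXEC): [MAIN] PC=3: NOP
Event 32 (EXEC): [MAIN] PC=4: INC 1 -> ACC=-25
Event 33 (EXEC): [MAIN] PC=5: HALT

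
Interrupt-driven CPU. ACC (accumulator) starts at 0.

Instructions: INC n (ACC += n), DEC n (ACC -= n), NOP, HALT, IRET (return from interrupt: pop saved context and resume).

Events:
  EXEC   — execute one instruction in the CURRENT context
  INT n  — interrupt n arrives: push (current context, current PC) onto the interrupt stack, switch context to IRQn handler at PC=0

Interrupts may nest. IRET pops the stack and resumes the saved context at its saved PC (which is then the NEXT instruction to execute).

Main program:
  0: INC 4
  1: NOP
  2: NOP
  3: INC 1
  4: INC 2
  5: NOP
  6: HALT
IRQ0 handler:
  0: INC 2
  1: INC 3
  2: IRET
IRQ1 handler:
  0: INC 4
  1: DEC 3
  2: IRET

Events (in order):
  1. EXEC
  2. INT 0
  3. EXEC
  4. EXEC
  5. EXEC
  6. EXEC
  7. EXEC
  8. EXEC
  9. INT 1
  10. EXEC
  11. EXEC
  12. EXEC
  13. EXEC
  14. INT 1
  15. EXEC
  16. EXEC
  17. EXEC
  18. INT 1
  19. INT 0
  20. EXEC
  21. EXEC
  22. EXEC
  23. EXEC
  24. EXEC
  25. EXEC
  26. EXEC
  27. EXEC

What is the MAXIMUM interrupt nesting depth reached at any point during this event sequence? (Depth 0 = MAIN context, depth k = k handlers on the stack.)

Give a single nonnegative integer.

Answer: 2

Derivation:
Event 1 (EXEC): [MAIN] PC=0: INC 4 -> ACC=4 [depth=0]
Event 2 (INT 0): INT 0 arrives: push (MAIN, PC=1), enter IRQ0 at PC=0 (depth now 1) [depth=1]
Event 3 (EXEC): [IRQ0] PC=0: INC 2 -> ACC=6 [depth=1]
Event 4 (EXEC): [IRQ0] PC=1: INC 3 -> ACC=9 [depth=1]
Event 5 (EXEC): [IRQ0] PC=2: IRET -> resume MAIN at PC=1 (depth now 0) [depth=0]
Event 6 (EXEC): [MAIN] PC=1: NOP [depth=0]
Event 7 (EXEC): [MAIN] PC=2: NOP [depth=0]
Event 8 (EXEC): [MAIN] PC=3: INC 1 -> ACC=10 [depth=0]
Event 9 (INT 1): INT 1 arrives: push (MAIN, PC=4), enter IRQ1 at PC=0 (depth now 1) [depth=1]
Event 10 (EXEC): [IRQ1] PC=0: INC 4 -> ACC=14 [depth=1]
Event 11 (EXEC): [IRQ1] PC=1: DEC 3 -> ACC=11 [depth=1]
Event 12 (EXEC): [IRQ1] PC=2: IRET -> resume MAIN at PC=4 (depth now 0) [depth=0]
Event 13 (EXEC): [MAIN] PC=4: INC 2 -> ACC=13 [depth=0]
Event 14 (INT 1): INT 1 arrives: push (MAIN, PC=5), enter IRQ1 at PC=0 (depth now 1) [depth=1]
Event 15 (EXEC): [IRQ1] PC=0: INC 4 -> ACC=17 [depth=1]
Event 16 (EXEC): [IRQ1] PC=1: DEC 3 -> ACC=14 [depth=1]
Event 17 (EXEC): [IRQ1] PC=2: IRET -> resume MAIN at PC=5 (depth now 0) [depth=0]
Event 18 (INT 1): INT 1 arrives: push (MAIN, PC=5), enter IRQ1 at PC=0 (depth now 1) [depth=1]
Event 19 (INT 0): INT 0 arrives: push (IRQ1, PC=0), enter IRQ0 at PC=0 (depth now 2) [depth=2]
Event 20 (EXEC): [IRQ0] PC=0: INC 2 -> ACC=16 [depth=2]
Event 21 (EXEC): [IRQ0] PC=1: INC 3 -> ACC=19 [depth=2]
Event 22 (EXEC): [IRQ0] PC=2: IRET -> resume IRQ1 at PC=0 (depth now 1) [depth=1]
Event 23 (EXEC): [IRQ1] PC=0: INC 4 -> ACC=23 [depth=1]
Event 24 (EXEC): [IRQ1] PC=1: DEC 3 -> ACC=20 [depth=1]
Event 25 (EXEC): [IRQ1] PC=2: IRET -> resume MAIN at PC=5 (depth now 0) [depth=0]
Event 26 (EXEC): [MAIN] PC=5: NOP [depth=0]
Event 27 (EXEC): [MAIN] PC=6: HALT [depth=0]
Max depth observed: 2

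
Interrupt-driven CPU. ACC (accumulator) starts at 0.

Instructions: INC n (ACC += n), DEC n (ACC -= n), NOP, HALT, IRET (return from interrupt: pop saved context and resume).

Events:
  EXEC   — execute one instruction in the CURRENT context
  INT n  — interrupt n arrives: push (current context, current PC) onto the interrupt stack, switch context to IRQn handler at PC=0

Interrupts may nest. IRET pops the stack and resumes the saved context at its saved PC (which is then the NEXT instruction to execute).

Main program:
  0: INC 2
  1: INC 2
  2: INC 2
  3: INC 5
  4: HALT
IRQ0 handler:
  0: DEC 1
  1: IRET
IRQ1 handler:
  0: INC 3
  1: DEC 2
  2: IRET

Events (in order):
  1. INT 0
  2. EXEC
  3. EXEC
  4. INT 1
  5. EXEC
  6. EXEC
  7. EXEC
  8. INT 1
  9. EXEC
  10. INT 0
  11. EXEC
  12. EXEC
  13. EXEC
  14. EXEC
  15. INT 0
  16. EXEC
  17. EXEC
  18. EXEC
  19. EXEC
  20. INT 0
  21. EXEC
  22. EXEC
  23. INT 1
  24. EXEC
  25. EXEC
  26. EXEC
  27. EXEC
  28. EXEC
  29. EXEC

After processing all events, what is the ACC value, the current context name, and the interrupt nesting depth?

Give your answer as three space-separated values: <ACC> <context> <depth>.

Event 1 (INT 0): INT 0 arrives: push (MAIN, PC=0), enter IRQ0 at PC=0 (depth now 1)
Event 2 (EXEC): [IRQ0] PC=0: DEC 1 -> ACC=-1
Event 3 (EXEC): [IRQ0] PC=1: IRET -> resume MAIN at PC=0 (depth now 0)
Event 4 (INT 1): INT 1 arrives: push (MAIN, PC=0), enter IRQ1 at PC=0 (depth now 1)
Event 5 (EXEC): [IRQ1] PC=0: INC 3 -> ACC=2
Event 6 (EXEC): [IRQ1] PC=1: DEC 2 -> ACC=0
Event 7 (EXEC): [IRQ1] PC=2: IRET -> resume MAIN at PC=0 (depth now 0)
Event 8 (INT 1): INT 1 arrives: push (MAIN, PC=0), enter IRQ1 at PC=0 (depth now 1)
Event 9 (EXEC): [IRQ1] PC=0: INC 3 -> ACC=3
Event 10 (INT 0): INT 0 arrives: push (IRQ1, PC=1), enter IRQ0 at PC=0 (depth now 2)
Event 11 (EXEC): [IRQ0] PC=0: DEC 1 -> ACC=2
Event 12 (EXEC): [IRQ0] PC=1: IRET -> resume IRQ1 at PC=1 (depth now 1)
Event 13 (EXEC): [IRQ1] PC=1: DEC 2 -> ACC=0
Event 14 (EXEC): [IRQ1] PC=2: IRET -> resume MAIN at PC=0 (depth now 0)
Event 15 (INT 0): INT 0 arrives: push (MAIN, PC=0), enter IRQ0 at PC=0 (depth now 1)
Event 16 (EXEC): [IRQ0] PC=0: DEC 1 -> ACC=-1
Event 17 (EXEC): [IRQ0] PC=1: IRET -> resume MAIN at PC=0 (depth now 0)
Event 18 (EXEC): [MAIN] PC=0: INC 2 -> ACC=1
Event 19 (EXEC): [MAIN] PC=1: INC 2 -> ACC=3
Event 20 (INT 0): INT 0 arrives: push (MAIN, PC=2), enter IRQ0 at PC=0 (depth now 1)
Event 21 (EXEC): [IRQ0] PC=0: DEC 1 -> ACC=2
Event 22 (EXEC): [IRQ0] PC=1: IRET -> resume MAIN at PC=2 (depth now 0)
Event 23 (INT 1): INT 1 arrives: push (MAIN, PC=2), enter IRQ1 at PC=0 (depth now 1)
Event 24 (EXEC): [IRQ1] PC=0: INC 3 -> ACC=5
Event 25 (EXEC): [IRQ1] PC=1: DEC 2 -> ACC=3
Event 26 (EXEC): [IRQ1] PC=2: IRET -> resume MAIN at PC=2 (depth now 0)
Event 27 (EXEC): [MAIN] PC=2: INC 2 -> ACC=5
Event 28 (EXEC): [MAIN] PC=3: INC 5 -> ACC=10
Event 29 (EXEC): [MAIN] PC=4: HALT

Answer: 10 MAIN 0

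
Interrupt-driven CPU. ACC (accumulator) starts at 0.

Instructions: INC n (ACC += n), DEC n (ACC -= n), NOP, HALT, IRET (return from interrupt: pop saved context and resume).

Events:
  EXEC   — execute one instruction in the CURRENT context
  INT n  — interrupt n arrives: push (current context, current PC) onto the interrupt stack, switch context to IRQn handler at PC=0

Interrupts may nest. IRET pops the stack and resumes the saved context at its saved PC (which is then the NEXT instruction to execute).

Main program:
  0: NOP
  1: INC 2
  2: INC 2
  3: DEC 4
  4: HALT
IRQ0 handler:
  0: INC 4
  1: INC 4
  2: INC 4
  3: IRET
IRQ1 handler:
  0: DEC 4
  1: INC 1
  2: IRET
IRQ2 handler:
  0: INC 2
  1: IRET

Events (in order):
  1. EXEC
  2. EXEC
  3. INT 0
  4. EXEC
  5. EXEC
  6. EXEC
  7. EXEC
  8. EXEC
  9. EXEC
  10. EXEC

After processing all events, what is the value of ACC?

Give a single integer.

Event 1 (EXEC): [MAIN] PC=0: NOP
Event 2 (EXEC): [MAIN] PC=1: INC 2 -> ACC=2
Event 3 (INT 0): INT 0 arrives: push (MAIN, PC=2), enter IRQ0 at PC=0 (depth now 1)
Event 4 (EXEC): [IRQ0] PC=0: INC 4 -> ACC=6
Event 5 (EXEC): [IRQ0] PC=1: INC 4 -> ACC=10
Event 6 (EXEC): [IRQ0] PC=2: INC 4 -> ACC=14
Event 7 (EXEC): [IRQ0] PC=3: IRET -> resume MAIN at PC=2 (depth now 0)
Event 8 (EXEC): [MAIN] PC=2: INC 2 -> ACC=16
Event 9 (EXEC): [MAIN] PC=3: DEC 4 -> ACC=12
Event 10 (EXEC): [MAIN] PC=4: HALT

Answer: 12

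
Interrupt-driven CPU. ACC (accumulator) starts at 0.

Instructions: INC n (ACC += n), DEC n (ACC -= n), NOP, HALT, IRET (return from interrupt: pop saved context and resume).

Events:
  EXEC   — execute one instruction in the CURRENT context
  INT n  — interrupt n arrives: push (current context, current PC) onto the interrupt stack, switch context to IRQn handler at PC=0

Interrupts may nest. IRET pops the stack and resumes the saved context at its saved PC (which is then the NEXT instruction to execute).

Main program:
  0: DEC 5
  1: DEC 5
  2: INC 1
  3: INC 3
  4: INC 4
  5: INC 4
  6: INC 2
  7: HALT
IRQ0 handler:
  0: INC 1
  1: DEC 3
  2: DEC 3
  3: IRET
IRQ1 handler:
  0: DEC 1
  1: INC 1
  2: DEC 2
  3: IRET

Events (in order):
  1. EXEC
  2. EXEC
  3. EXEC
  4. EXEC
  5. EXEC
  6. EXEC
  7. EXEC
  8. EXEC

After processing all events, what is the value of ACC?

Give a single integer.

Event 1 (EXEC): [MAIN] PC=0: DEC 5 -> ACC=-5
Event 2 (EXEC): [MAIN] PC=1: DEC 5 -> ACC=-10
Event 3 (EXEC): [MAIN] PC=2: INC 1 -> ACC=-9
Event 4 (EXEC): [MAIN] PC=3: INC 3 -> ACC=-6
Event 5 (EXEC): [MAIN] PC=4: INC 4 -> ACC=-2
Event 6 (EXEC): [MAIN] PC=5: INC 4 -> ACC=2
Event 7 (EXEC): [MAIN] PC=6: INC 2 -> ACC=4
Event 8 (EXEC): [MAIN] PC=7: HALT

Answer: 4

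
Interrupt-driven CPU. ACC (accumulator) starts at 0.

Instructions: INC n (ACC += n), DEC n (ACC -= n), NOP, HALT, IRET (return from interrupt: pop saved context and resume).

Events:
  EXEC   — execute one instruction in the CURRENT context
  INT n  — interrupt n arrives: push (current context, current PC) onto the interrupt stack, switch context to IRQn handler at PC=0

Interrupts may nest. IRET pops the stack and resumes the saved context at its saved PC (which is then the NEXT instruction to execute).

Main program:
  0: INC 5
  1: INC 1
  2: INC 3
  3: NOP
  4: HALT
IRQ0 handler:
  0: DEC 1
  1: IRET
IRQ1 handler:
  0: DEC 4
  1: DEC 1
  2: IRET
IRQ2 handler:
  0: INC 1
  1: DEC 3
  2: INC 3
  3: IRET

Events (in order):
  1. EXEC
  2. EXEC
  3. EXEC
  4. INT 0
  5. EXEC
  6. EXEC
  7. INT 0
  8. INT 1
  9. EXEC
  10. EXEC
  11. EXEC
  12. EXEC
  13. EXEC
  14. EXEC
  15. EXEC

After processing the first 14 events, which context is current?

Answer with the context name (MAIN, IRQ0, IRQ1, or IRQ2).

Event 1 (EXEC): [MAIN] PC=0: INC 5 -> ACC=5
Event 2 (EXEC): [MAIN] PC=1: INC 1 -> ACC=6
Event 3 (EXEC): [MAIN] PC=2: INC 3 -> ACC=9
Event 4 (INT 0): INT 0 arrives: push (MAIN, PC=3), enter IRQ0 at PC=0 (depth now 1)
Event 5 (EXEC): [IRQ0] PC=0: DEC 1 -> ACC=8
Event 6 (EXEC): [IRQ0] PC=1: IRET -> resume MAIN at PC=3 (depth now 0)
Event 7 (INT 0): INT 0 arrives: push (MAIN, PC=3), enter IRQ0 at PC=0 (depth now 1)
Event 8 (INT 1): INT 1 arrives: push (IRQ0, PC=0), enter IRQ1 at PC=0 (depth now 2)
Event 9 (EXEC): [IRQ1] PC=0: DEC 4 -> ACC=4
Event 10 (EXEC): [IRQ1] PC=1: DEC 1 -> ACC=3
Event 11 (EXEC): [IRQ1] PC=2: IRET -> resume IRQ0 at PC=0 (depth now 1)
Event 12 (EXEC): [IRQ0] PC=0: DEC 1 -> ACC=2
Event 13 (EXEC): [IRQ0] PC=1: IRET -> resume MAIN at PC=3 (depth now 0)
Event 14 (EXEC): [MAIN] PC=3: NOP

Answer: MAIN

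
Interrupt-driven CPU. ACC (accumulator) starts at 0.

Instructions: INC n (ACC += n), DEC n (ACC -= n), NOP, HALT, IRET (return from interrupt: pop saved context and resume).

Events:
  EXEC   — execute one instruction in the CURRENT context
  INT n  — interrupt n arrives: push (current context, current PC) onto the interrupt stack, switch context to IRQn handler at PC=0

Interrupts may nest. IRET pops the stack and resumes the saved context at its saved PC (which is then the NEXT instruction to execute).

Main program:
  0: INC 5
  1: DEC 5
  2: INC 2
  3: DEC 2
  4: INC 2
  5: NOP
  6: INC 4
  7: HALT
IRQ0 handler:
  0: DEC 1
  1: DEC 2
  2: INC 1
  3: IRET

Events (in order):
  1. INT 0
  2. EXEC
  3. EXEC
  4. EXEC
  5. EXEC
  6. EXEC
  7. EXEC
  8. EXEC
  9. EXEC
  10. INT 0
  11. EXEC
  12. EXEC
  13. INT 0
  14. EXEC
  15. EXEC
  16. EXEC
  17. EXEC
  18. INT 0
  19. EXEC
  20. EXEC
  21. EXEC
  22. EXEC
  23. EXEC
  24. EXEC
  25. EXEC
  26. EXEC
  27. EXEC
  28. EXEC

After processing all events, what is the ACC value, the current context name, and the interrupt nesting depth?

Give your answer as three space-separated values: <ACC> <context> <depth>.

Answer: -2 MAIN 0

Derivation:
Event 1 (INT 0): INT 0 arrives: push (MAIN, PC=0), enter IRQ0 at PC=0 (depth now 1)
Event 2 (EXEC): [IRQ0] PC=0: DEC 1 -> ACC=-1
Event 3 (EXEC): [IRQ0] PC=1: DEC 2 -> ACC=-3
Event 4 (EXEC): [IRQ0] PC=2: INC 1 -> ACC=-2
Event 5 (EXEC): [IRQ0] PC=3: IRET -> resume MAIN at PC=0 (depth now 0)
Event 6 (EXEC): [MAIN] PC=0: INC 5 -> ACC=3
Event 7 (EXEC): [MAIN] PC=1: DEC 5 -> ACC=-2
Event 8 (EXEC): [MAIN] PC=2: INC 2 -> ACC=0
Event 9 (EXEC): [MAIN] PC=3: DEC 2 -> ACC=-2
Event 10 (INT 0): INT 0 arrives: push (MAIN, PC=4), enter IRQ0 at PC=0 (depth now 1)
Event 11 (EXEC): [IRQ0] PC=0: DEC 1 -> ACC=-3
Event 12 (EXEC): [IRQ0] PC=1: DEC 2 -> ACC=-5
Event 13 (INT 0): INT 0 arrives: push (IRQ0, PC=2), enter IRQ0 at PC=0 (depth now 2)
Event 14 (EXEC): [IRQ0] PC=0: DEC 1 -> ACC=-6
Event 15 (EXEC): [IRQ0] PC=1: DEC 2 -> ACC=-8
Event 16 (EXEC): [IRQ0] PC=2: INC 1 -> ACC=-7
Event 17 (EXEC): [IRQ0] PC=3: IRET -> resume IRQ0 at PC=2 (depth now 1)
Event 18 (INT 0): INT 0 arrives: push (IRQ0, PC=2), enter IRQ0 at PC=0 (depth now 2)
Event 19 (EXEC): [IRQ0] PC=0: DEC 1 -> ACC=-8
Event 20 (EXEC): [IRQ0] PC=1: DEC 2 -> ACC=-10
Event 21 (EXEC): [IRQ0] PC=2: INC 1 -> ACC=-9
Event 22 (EXEC): [IRQ0] PC=3: IRET -> resume IRQ0 at PC=2 (depth now 1)
Event 23 (EXEC): [IRQ0] PC=2: INC 1 -> ACC=-8
Event 24 (EXEC): [IRQ0] PC=3: IRET -> resume MAIN at PC=4 (depth now 0)
Event 25 (EXEC): [MAIN] PC=4: INC 2 -> ACC=-6
Event 26 (EXEC): [MAIN] PC=5: NOP
Event 27 (EXEC): [MAIN] PC=6: INC 4 -> ACC=-2
Event 28 (EXEC): [MAIN] PC=7: HALT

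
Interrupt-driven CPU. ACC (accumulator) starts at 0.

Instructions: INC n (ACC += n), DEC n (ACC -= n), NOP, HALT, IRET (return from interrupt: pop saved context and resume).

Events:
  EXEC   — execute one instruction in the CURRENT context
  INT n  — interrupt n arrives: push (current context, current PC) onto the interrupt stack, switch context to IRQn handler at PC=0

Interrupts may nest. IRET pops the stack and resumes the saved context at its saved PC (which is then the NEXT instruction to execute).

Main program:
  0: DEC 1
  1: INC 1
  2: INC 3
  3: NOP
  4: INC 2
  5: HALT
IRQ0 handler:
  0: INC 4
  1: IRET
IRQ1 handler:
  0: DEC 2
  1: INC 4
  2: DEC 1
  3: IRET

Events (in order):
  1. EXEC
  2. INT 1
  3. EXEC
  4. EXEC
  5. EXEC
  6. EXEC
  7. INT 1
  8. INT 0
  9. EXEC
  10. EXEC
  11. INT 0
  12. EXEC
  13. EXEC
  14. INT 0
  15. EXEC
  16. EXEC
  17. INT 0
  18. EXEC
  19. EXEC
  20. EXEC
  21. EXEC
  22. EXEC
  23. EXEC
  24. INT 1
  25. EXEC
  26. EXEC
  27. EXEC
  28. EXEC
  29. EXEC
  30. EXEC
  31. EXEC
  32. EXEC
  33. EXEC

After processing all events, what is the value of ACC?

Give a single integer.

Event 1 (EXEC): [MAIN] PC=0: DEC 1 -> ACC=-1
Event 2 (INT 1): INT 1 arrives: push (MAIN, PC=1), enter IRQ1 at PC=0 (depth now 1)
Event 3 (EXEC): [IRQ1] PC=0: DEC 2 -> ACC=-3
Event 4 (EXEC): [IRQ1] PC=1: INC 4 -> ACC=1
Event 5 (EXEC): [IRQ1] PC=2: DEC 1 -> ACC=0
Event 6 (EXEC): [IRQ1] PC=3: IRET -> resume MAIN at PC=1 (depth now 0)
Event 7 (INT 1): INT 1 arrives: push (MAIN, PC=1), enter IRQ1 at PC=0 (depth now 1)
Event 8 (INT 0): INT 0 arrives: push (IRQ1, PC=0), enter IRQ0 at PC=0 (depth now 2)
Event 9 (EXEC): [IRQ0] PC=0: INC 4 -> ACC=4
Event 10 (EXEC): [IRQ0] PC=1: IRET -> resume IRQ1 at PC=0 (depth now 1)
Event 11 (INT 0): INT 0 arrives: push (IRQ1, PC=0), enter IRQ0 at PC=0 (depth now 2)
Event 12 (EXEC): [IRQ0] PC=0: INC 4 -> ACC=8
Event 13 (EXEC): [IRQ0] PC=1: IRET -> resume IRQ1 at PC=0 (depth now 1)
Event 14 (INT 0): INT 0 arrives: push (IRQ1, PC=0), enter IRQ0 at PC=0 (depth now 2)
Event 15 (EXEC): [IRQ0] PC=0: INC 4 -> ACC=12
Event 16 (EXEC): [IRQ0] PC=1: IRET -> resume IRQ1 at PC=0 (depth now 1)
Event 17 (INT 0): INT 0 arrives: push (IRQ1, PC=0), enter IRQ0 at PC=0 (depth now 2)
Event 18 (EXEC): [IRQ0] PC=0: INC 4 -> ACC=16
Event 19 (EXEC): [IRQ0] PC=1: IRET -> resume IRQ1 at PC=0 (depth now 1)
Event 20 (EXEC): [IRQ1] PC=0: DEC 2 -> ACC=14
Event 21 (EXEC): [IRQ1] PC=1: INC 4 -> ACC=18
Event 22 (EXEC): [IRQ1] PC=2: DEC 1 -> ACC=17
Event 23 (EXEC): [IRQ1] PC=3: IRET -> resume MAIN at PC=1 (depth now 0)
Event 24 (INT 1): INT 1 arrives: push (MAIN, PC=1), enter IRQ1 at PC=0 (depth now 1)
Event 25 (EXEC): [IRQ1] PC=0: DEC 2 -> ACC=15
Event 26 (EXEC): [IRQ1] PC=1: INC 4 -> ACC=19
Event 27 (EXEC): [IRQ1] PC=2: DEC 1 -> ACC=18
Event 28 (EXEC): [IRQ1] PC=3: IRET -> resume MAIN at PC=1 (depth now 0)
Event 29 (EXEC): [MAIN] PC=1: INC 1 -> ACC=19
Event 30 (EXEC): [MAIN] PC=2: INC 3 -> ACC=22
Event 31 (EXEC): [MAIN] PC=3: NOP
Event 32 (EXEC): [MAIN] PC=4: INC 2 -> ACC=24
Event 33 (EXEC): [MAIN] PC=5: HALT

Answer: 24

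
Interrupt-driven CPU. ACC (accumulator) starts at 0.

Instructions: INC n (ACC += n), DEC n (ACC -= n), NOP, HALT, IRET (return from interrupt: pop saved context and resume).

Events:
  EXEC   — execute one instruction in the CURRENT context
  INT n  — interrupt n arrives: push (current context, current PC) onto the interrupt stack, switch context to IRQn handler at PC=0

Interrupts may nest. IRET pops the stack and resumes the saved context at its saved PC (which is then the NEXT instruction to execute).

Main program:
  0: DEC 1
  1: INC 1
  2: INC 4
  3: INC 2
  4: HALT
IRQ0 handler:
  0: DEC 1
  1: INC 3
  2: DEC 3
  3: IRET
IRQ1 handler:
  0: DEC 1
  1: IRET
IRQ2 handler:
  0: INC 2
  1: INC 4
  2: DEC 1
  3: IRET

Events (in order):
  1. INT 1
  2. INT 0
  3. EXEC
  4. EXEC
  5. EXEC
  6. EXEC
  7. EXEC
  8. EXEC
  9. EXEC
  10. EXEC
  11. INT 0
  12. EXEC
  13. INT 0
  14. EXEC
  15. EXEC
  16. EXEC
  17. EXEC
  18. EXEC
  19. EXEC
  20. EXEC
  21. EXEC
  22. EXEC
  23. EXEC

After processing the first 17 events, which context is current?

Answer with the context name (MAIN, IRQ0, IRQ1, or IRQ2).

Event 1 (INT 1): INT 1 arrives: push (MAIN, PC=0), enter IRQ1 at PC=0 (depth now 1)
Event 2 (INT 0): INT 0 arrives: push (IRQ1, PC=0), enter IRQ0 at PC=0 (depth now 2)
Event 3 (EXEC): [IRQ0] PC=0: DEC 1 -> ACC=-1
Event 4 (EXEC): [IRQ0] PC=1: INC 3 -> ACC=2
Event 5 (EXEC): [IRQ0] PC=2: DEC 3 -> ACC=-1
Event 6 (EXEC): [IRQ0] PC=3: IRET -> resume IRQ1 at PC=0 (depth now 1)
Event 7 (EXEC): [IRQ1] PC=0: DEC 1 -> ACC=-2
Event 8 (EXEC): [IRQ1] PC=1: IRET -> resume MAIN at PC=0 (depth now 0)
Event 9 (EXEC): [MAIN] PC=0: DEC 1 -> ACC=-3
Event 10 (EXEC): [MAIN] PC=1: INC 1 -> ACC=-2
Event 11 (INT 0): INT 0 arrives: push (MAIN, PC=2), enter IRQ0 at PC=0 (depth now 1)
Event 12 (EXEC): [IRQ0] PC=0: DEC 1 -> ACC=-3
Event 13 (INT 0): INT 0 arrives: push (IRQ0, PC=1), enter IRQ0 at PC=0 (depth now 2)
Event 14 (EXEC): [IRQ0] PC=0: DEC 1 -> ACC=-4
Event 15 (EXEC): [IRQ0] PC=1: INC 3 -> ACC=-1
Event 16 (EXEC): [IRQ0] PC=2: DEC 3 -> ACC=-4
Event 17 (EXEC): [IRQ0] PC=3: IRET -> resume IRQ0 at PC=1 (depth now 1)

Answer: IRQ0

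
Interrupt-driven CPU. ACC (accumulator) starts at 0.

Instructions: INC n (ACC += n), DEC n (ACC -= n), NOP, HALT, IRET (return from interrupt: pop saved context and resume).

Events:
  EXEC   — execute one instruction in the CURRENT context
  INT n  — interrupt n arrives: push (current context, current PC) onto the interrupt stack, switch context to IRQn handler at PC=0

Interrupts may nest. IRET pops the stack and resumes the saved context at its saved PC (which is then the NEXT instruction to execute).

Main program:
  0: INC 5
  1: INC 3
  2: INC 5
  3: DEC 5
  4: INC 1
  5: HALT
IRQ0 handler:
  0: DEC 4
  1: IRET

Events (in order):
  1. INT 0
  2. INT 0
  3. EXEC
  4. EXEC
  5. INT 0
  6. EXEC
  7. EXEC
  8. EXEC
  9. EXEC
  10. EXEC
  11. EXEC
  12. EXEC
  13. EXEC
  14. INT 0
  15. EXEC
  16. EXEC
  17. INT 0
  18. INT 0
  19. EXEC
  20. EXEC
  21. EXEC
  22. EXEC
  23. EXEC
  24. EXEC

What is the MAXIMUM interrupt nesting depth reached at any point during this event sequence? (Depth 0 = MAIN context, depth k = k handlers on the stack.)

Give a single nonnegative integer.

Event 1 (INT 0): INT 0 arrives: push (MAIN, PC=0), enter IRQ0 at PC=0 (depth now 1) [depth=1]
Event 2 (INT 0): INT 0 arrives: push (IRQ0, PC=0), enter IRQ0 at PC=0 (depth now 2) [depth=2]
Event 3 (EXEC): [IRQ0] PC=0: DEC 4 -> ACC=-4 [depth=2]
Event 4 (EXEC): [IRQ0] PC=1: IRET -> resume IRQ0 at PC=0 (depth now 1) [depth=1]
Event 5 (INT 0): INT 0 arrives: push (IRQ0, PC=0), enter IRQ0 at PC=0 (depth now 2) [depth=2]
Event 6 (EXEC): [IRQ0] PC=0: DEC 4 -> ACC=-8 [depth=2]
Event 7 (EXEC): [IRQ0] PC=1: IRET -> resume IRQ0 at PC=0 (depth now 1) [depth=1]
Event 8 (EXEC): [IRQ0] PC=0: DEC 4 -> ACC=-12 [depth=1]
Event 9 (EXEC): [IRQ0] PC=1: IRET -> resume MAIN at PC=0 (depth now 0) [depth=0]
Event 10 (EXEC): [MAIN] PC=0: INC 5 -> ACC=-7 [depth=0]
Event 11 (EXEC): [MAIN] PC=1: INC 3 -> ACC=-4 [depth=0]
Event 12 (EXEC): [MAIN] PC=2: INC 5 -> ACC=1 [depth=0]
Event 13 (EXEC): [MAIN] PC=3: DEC 5 -> ACC=-4 [depth=0]
Event 14 (INT 0): INT 0 arrives: push (MAIN, PC=4), enter IRQ0 at PC=0 (depth now 1) [depth=1]
Event 15 (EXEC): [IRQ0] PC=0: DEC 4 -> ACC=-8 [depth=1]
Event 16 (EXEC): [IRQ0] PC=1: IRET -> resume MAIN at PC=4 (depth now 0) [depth=0]
Event 17 (INT 0): INT 0 arrives: push (MAIN, PC=4), enter IRQ0 at PC=0 (depth now 1) [depth=1]
Event 18 (INT 0): INT 0 arrives: push (IRQ0, PC=0), enter IRQ0 at PC=0 (depth now 2) [depth=2]
Event 19 (EXEC): [IRQ0] PC=0: DEC 4 -> ACC=-12 [depth=2]
Event 20 (EXEC): [IRQ0] PC=1: IRET -> resume IRQ0 at PC=0 (depth now 1) [depth=1]
Event 21 (EXEC): [IRQ0] PC=0: DEC 4 -> ACC=-16 [depth=1]
Event 22 (EXEC): [IRQ0] PC=1: IRET -> resume MAIN at PC=4 (depth now 0) [depth=0]
Event 23 (EXEC): [MAIN] PC=4: INC 1 -> ACC=-15 [depth=0]
Event 24 (EXEC): [MAIN] PC=5: HALT [depth=0]
Max depth observed: 2

Answer: 2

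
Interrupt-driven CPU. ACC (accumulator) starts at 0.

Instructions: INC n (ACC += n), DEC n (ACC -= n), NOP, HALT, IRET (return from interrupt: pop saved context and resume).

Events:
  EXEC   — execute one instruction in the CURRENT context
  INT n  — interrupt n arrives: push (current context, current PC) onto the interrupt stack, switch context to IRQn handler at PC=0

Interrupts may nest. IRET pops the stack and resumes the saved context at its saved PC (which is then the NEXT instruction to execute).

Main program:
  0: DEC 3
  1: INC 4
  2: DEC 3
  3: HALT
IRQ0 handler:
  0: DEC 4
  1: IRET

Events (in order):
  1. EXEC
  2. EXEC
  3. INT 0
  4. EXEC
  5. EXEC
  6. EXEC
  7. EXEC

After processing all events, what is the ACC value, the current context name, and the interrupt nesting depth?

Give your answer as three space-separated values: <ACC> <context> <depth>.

Answer: -6 MAIN 0

Derivation:
Event 1 (EXEC): [MAIN] PC=0: DEC 3 -> ACC=-3
Event 2 (EXEC): [MAIN] PC=1: INC 4 -> ACC=1
Event 3 (INT 0): INT 0 arrives: push (MAIN, PC=2), enter IRQ0 at PC=0 (depth now 1)
Event 4 (EXEC): [IRQ0] PC=0: DEC 4 -> ACC=-3
Event 5 (EXEC): [IRQ0] PC=1: IRET -> resume MAIN at PC=2 (depth now 0)
Event 6 (EXEC): [MAIN] PC=2: DEC 3 -> ACC=-6
Event 7 (EXEC): [MAIN] PC=3: HALT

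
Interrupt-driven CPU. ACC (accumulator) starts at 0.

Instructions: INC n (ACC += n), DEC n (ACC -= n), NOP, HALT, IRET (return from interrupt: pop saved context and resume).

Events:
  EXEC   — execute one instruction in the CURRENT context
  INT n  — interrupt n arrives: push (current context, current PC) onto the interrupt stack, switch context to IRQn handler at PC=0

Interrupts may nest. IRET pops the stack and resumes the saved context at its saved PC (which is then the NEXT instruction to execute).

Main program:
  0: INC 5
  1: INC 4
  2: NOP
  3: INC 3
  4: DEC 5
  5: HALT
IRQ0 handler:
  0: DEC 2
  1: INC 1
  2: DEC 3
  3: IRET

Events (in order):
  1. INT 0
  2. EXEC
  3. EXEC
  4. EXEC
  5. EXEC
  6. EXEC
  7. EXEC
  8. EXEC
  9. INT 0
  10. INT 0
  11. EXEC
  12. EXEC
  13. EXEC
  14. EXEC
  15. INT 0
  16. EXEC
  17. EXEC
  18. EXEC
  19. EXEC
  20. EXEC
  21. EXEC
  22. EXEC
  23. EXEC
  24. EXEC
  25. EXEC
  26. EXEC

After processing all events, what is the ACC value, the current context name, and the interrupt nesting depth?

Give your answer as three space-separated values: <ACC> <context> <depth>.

Event 1 (INT 0): INT 0 arrives: push (MAIN, PC=0), enter IRQ0 at PC=0 (depth now 1)
Event 2 (EXEC): [IRQ0] PC=0: DEC 2 -> ACC=-2
Event 3 (EXEC): [IRQ0] PC=1: INC 1 -> ACC=-1
Event 4 (EXEC): [IRQ0] PC=2: DEC 3 -> ACC=-4
Event 5 (EXEC): [IRQ0] PC=3: IRET -> resume MAIN at PC=0 (depth now 0)
Event 6 (EXEC): [MAIN] PC=0: INC 5 -> ACC=1
Event 7 (EXEC): [MAIN] PC=1: INC 4 -> ACC=5
Event 8 (EXEC): [MAIN] PC=2: NOP
Event 9 (INT 0): INT 0 arrives: push (MAIN, PC=3), enter IRQ0 at PC=0 (depth now 1)
Event 10 (INT 0): INT 0 arrives: push (IRQ0, PC=0), enter IRQ0 at PC=0 (depth now 2)
Event 11 (EXEC): [IRQ0] PC=0: DEC 2 -> ACC=3
Event 12 (EXEC): [IRQ0] PC=1: INC 1 -> ACC=4
Event 13 (EXEC): [IRQ0] PC=2: DEC 3 -> ACC=1
Event 14 (EXEC): [IRQ0] PC=3: IRET -> resume IRQ0 at PC=0 (depth now 1)
Event 15 (INT 0): INT 0 arrives: push (IRQ0, PC=0), enter IRQ0 at PC=0 (depth now 2)
Event 16 (EXEC): [IRQ0] PC=0: DEC 2 -> ACC=-1
Event 17 (EXEC): [IRQ0] PC=1: INC 1 -> ACC=0
Event 18 (EXEC): [IRQ0] PC=2: DEC 3 -> ACC=-3
Event 19 (EXEC): [IRQ0] PC=3: IRET -> resume IRQ0 at PC=0 (depth now 1)
Event 20 (EXEC): [IRQ0] PC=0: DEC 2 -> ACC=-5
Event 21 (EXEC): [IRQ0] PC=1: INC 1 -> ACC=-4
Event 22 (EXEC): [IRQ0] PC=2: DEC 3 -> ACC=-7
Event 23 (EXEC): [IRQ0] PC=3: IRET -> resume MAIN at PC=3 (depth now 0)
Event 24 (EXEC): [MAIN] PC=3: INC 3 -> ACC=-4
Event 25 (EXEC): [MAIN] PC=4: DEC 5 -> ACC=-9
Event 26 (EXEC): [MAIN] PC=5: HALT

Answer: -9 MAIN 0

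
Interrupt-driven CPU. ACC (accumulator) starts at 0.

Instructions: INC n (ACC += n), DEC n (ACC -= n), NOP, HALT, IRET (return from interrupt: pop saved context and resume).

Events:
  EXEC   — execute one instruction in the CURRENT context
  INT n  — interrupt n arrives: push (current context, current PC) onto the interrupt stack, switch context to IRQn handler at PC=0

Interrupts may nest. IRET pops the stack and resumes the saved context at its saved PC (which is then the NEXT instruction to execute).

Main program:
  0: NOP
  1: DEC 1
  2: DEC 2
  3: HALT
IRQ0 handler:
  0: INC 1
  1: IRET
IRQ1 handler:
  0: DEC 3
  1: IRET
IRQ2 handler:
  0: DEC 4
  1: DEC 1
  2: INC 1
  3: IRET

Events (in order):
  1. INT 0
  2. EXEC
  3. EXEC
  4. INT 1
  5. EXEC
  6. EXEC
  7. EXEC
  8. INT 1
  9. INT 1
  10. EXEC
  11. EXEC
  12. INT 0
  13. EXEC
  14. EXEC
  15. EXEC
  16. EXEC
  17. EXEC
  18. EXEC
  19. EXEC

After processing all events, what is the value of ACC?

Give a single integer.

Event 1 (INT 0): INT 0 arrives: push (MAIN, PC=0), enter IRQ0 at PC=0 (depth now 1)
Event 2 (EXEC): [IRQ0] PC=0: INC 1 -> ACC=1
Event 3 (EXEC): [IRQ0] PC=1: IRET -> resume MAIN at PC=0 (depth now 0)
Event 4 (INT 1): INT 1 arrives: push (MAIN, PC=0), enter IRQ1 at PC=0 (depth now 1)
Event 5 (EXEC): [IRQ1] PC=0: DEC 3 -> ACC=-2
Event 6 (EXEC): [IRQ1] PC=1: IRET -> resume MAIN at PC=0 (depth now 0)
Event 7 (EXEC): [MAIN] PC=0: NOP
Event 8 (INT 1): INT 1 arrives: push (MAIN, PC=1), enter IRQ1 at PC=0 (depth now 1)
Event 9 (INT 1): INT 1 arrives: push (IRQ1, PC=0), enter IRQ1 at PC=0 (depth now 2)
Event 10 (EXEC): [IRQ1] PC=0: DEC 3 -> ACC=-5
Event 11 (EXEC): [IRQ1] PC=1: IRET -> resume IRQ1 at PC=0 (depth now 1)
Event 12 (INT 0): INT 0 arrives: push (IRQ1, PC=0), enter IRQ0 at PC=0 (depth now 2)
Event 13 (EXEC): [IRQ0] PC=0: INC 1 -> ACC=-4
Event 14 (EXEC): [IRQ0] PC=1: IRET -> resume IRQ1 at PC=0 (depth now 1)
Event 15 (EXEC): [IRQ1] PC=0: DEC 3 -> ACC=-7
Event 16 (EXEC): [IRQ1] PC=1: IRET -> resume MAIN at PC=1 (depth now 0)
Event 17 (EXEC): [MAIN] PC=1: DEC 1 -> ACC=-8
Event 18 (EXEC): [MAIN] PC=2: DEC 2 -> ACC=-10
Event 19 (EXEC): [MAIN] PC=3: HALT

Answer: -10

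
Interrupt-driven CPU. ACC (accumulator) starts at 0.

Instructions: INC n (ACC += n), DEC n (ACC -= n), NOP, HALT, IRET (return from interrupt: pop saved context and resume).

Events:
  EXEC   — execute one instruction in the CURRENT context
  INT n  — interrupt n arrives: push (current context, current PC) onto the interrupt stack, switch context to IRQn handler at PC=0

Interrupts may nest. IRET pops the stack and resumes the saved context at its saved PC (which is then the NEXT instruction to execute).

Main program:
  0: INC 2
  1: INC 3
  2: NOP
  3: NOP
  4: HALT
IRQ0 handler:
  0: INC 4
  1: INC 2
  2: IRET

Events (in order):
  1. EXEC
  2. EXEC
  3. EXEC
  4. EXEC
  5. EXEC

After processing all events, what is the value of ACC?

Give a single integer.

Event 1 (EXEC): [MAIN] PC=0: INC 2 -> ACC=2
Event 2 (EXEC): [MAIN] PC=1: INC 3 -> ACC=5
Event 3 (EXEC): [MAIN] PC=2: NOP
Event 4 (EXEC): [MAIN] PC=3: NOP
Event 5 (EXEC): [MAIN] PC=4: HALT

Answer: 5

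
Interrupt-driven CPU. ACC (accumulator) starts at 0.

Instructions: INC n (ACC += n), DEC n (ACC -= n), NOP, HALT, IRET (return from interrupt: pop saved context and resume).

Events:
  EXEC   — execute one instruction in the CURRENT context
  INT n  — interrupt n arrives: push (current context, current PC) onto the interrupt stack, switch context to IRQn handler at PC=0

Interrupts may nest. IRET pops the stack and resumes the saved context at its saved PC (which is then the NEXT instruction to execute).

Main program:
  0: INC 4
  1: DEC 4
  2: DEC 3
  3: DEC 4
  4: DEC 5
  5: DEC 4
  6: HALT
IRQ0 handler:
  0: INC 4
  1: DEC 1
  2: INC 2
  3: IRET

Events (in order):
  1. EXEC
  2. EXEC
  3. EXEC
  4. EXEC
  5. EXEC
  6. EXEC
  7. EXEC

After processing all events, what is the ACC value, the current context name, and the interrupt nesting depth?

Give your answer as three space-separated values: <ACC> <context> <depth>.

Event 1 (EXEC): [MAIN] PC=0: INC 4 -> ACC=4
Event 2 (EXEC): [MAIN] PC=1: DEC 4 -> ACC=0
Event 3 (EXEC): [MAIN] PC=2: DEC 3 -> ACC=-3
Event 4 (EXEC): [MAIN] PC=3: DEC 4 -> ACC=-7
Event 5 (EXEC): [MAIN] PC=4: DEC 5 -> ACC=-12
Event 6 (EXEC): [MAIN] PC=5: DEC 4 -> ACC=-16
Event 7 (EXEC): [MAIN] PC=6: HALT

Answer: -16 MAIN 0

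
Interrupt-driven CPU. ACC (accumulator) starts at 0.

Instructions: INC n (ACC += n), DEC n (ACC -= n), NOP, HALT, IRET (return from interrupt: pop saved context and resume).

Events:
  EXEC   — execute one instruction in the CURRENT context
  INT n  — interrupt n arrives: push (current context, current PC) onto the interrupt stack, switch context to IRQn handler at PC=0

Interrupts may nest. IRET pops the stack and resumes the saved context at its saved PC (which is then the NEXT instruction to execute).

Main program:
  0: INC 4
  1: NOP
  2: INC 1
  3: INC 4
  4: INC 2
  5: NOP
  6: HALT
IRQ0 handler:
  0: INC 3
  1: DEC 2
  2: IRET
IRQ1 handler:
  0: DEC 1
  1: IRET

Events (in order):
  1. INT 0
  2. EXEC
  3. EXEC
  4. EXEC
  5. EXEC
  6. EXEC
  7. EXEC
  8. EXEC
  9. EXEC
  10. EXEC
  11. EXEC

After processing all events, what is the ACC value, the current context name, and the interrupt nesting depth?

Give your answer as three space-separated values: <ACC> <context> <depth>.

Event 1 (INT 0): INT 0 arrives: push (MAIN, PC=0), enter IRQ0 at PC=0 (depth now 1)
Event 2 (EXEC): [IRQ0] PC=0: INC 3 -> ACC=3
Event 3 (EXEC): [IRQ0] PC=1: DEC 2 -> ACC=1
Event 4 (EXEC): [IRQ0] PC=2: IRET -> resume MAIN at PC=0 (depth now 0)
Event 5 (EXEC): [MAIN] PC=0: INC 4 -> ACC=5
Event 6 (EXEC): [MAIN] PC=1: NOP
Event 7 (EXEC): [MAIN] PC=2: INC 1 -> ACC=6
Event 8 (EXEC): [MAIN] PC=3: INC 4 -> ACC=10
Event 9 (EXEC): [MAIN] PC=4: INC 2 -> ACC=12
Event 10 (EXEC): [MAIN] PC=5: NOP
Event 11 (EXEC): [MAIN] PC=6: HALT

Answer: 12 MAIN 0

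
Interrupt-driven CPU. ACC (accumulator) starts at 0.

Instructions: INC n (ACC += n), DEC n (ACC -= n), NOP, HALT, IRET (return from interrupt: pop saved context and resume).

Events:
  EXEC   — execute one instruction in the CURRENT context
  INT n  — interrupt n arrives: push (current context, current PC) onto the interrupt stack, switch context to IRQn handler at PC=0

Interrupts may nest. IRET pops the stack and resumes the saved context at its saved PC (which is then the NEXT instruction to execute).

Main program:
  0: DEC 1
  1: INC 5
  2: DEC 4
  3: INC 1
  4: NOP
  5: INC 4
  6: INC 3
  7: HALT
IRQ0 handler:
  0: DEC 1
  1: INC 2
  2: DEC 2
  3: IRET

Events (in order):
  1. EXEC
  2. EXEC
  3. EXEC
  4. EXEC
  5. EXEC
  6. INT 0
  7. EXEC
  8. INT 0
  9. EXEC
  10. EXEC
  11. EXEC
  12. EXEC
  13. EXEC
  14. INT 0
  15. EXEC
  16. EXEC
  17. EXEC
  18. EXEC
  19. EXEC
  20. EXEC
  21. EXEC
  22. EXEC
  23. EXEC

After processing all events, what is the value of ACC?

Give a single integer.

Event 1 (EXEC): [MAIN] PC=0: DEC 1 -> ACC=-1
Event 2 (EXEC): [MAIN] PC=1: INC 5 -> ACC=4
Event 3 (EXEC): [MAIN] PC=2: DEC 4 -> ACC=0
Event 4 (EXEC): [MAIN] PC=3: INC 1 -> ACC=1
Event 5 (EXEC): [MAIN] PC=4: NOP
Event 6 (INT 0): INT 0 arrives: push (MAIN, PC=5), enter IRQ0 at PC=0 (depth now 1)
Event 7 (EXEC): [IRQ0] PC=0: DEC 1 -> ACC=0
Event 8 (INT 0): INT 0 arrives: push (IRQ0, PC=1), enter IRQ0 at PC=0 (depth now 2)
Event 9 (EXEC): [IRQ0] PC=0: DEC 1 -> ACC=-1
Event 10 (EXEC): [IRQ0] PC=1: INC 2 -> ACC=1
Event 11 (EXEC): [IRQ0] PC=2: DEC 2 -> ACC=-1
Event 12 (EXEC): [IRQ0] PC=3: IRET -> resume IRQ0 at PC=1 (depth now 1)
Event 13 (EXEC): [IRQ0] PC=1: INC 2 -> ACC=1
Event 14 (INT 0): INT 0 arrives: push (IRQ0, PC=2), enter IRQ0 at PC=0 (depth now 2)
Event 15 (EXEC): [IRQ0] PC=0: DEC 1 -> ACC=0
Event 16 (EXEC): [IRQ0] PC=1: INC 2 -> ACC=2
Event 17 (EXEC): [IRQ0] PC=2: DEC 2 -> ACC=0
Event 18 (EXEC): [IRQ0] PC=3: IRET -> resume IRQ0 at PC=2 (depth now 1)
Event 19 (EXEC): [IRQ0] PC=2: DEC 2 -> ACC=-2
Event 20 (EXEC): [IRQ0] PC=3: IRET -> resume MAIN at PC=5 (depth now 0)
Event 21 (EXEC): [MAIN] PC=5: INC 4 -> ACC=2
Event 22 (EXEC): [MAIN] PC=6: INC 3 -> ACC=5
Event 23 (EXEC): [MAIN] PC=7: HALT

Answer: 5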